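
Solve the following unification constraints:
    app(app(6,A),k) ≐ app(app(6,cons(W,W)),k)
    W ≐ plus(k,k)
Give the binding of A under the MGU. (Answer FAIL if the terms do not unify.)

cons(plus(k,k),plus(k,k))

Decompose app/2: app(6,A) ≐ app(6,cons(W,W)),  k ≐ k.
Decompose app/2: 6 ≐ 6,  A ≐ cons(W,W).
Delete trivial equation 6 ≐ 6.
Bind A := cons(W,W); no other remaining equation mentions A.
Delete trivial equation k ≐ k.
Bind W := plus(k,k). Substituting into the earlier binding gives A := cons(plus(k,k),plus(k,k)).
MGU = { A -> cons(plus(k,k),plus(k,k)), W -> plus(k,k) }, so A -> cons(plus(k,k),plus(k,k)).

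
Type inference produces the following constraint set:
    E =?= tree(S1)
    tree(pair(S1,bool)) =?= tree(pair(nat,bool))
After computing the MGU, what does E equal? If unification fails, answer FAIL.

Bind E := tree(S1); no other remaining equation mentions E.
Decompose tree/1: pair(S1,bool) =?= pair(nat,bool).
Decompose pair/2: S1 =?= nat,  bool =?= bool.
Bind S1 := nat; no other remaining equation mentions S1. Substituting into the earlier binding gives E := tree(nat).
Delete trivial equation bool =?= bool.
MGU = { E ↦ tree(nat), S1 ↦ nat }, so E ↦ tree(nat).

tree(nat)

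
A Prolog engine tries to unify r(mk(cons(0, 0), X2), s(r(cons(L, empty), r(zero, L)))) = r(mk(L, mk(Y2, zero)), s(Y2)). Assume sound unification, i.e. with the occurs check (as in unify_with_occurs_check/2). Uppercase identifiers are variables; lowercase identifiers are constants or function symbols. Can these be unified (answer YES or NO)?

YES

Decompose r/2: mk(cons(0, 0), X2) = mk(L, mk(Y2, zero)),  s(r(cons(L, empty), r(zero, L))) = s(Y2).
Decompose mk/2: cons(0, 0) = L,  X2 = mk(Y2, zero).
Bind L := cons(0, 0); substituting into the one remaining equation that mentions L gives: s(r(cons(cons(0, 0), empty), r(zero, cons(0, 0)))) = s(Y2).
Bind X2 := mk(Y2, zero); no other remaining equation mentions X2.
Decompose s/1: r(cons(cons(0, 0), empty), r(zero, cons(0, 0))) = Y2.
Bind Y2 := r(cons(cons(0, 0), empty), r(zero, cons(0, 0))). Substituting into the earlier binding gives X2 := mk(r(cons(cons(0, 0), empty), r(zero, cons(0, 0))), zero).
No equations remain and no clash or occurs-check failure arose, so a unifier exists.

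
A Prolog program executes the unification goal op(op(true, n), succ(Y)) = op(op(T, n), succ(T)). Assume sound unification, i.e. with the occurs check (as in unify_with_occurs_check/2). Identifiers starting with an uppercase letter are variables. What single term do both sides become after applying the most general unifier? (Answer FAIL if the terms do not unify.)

Decompose op/2: op(true, n) = op(T, n),  succ(Y) = succ(T).
Decompose op/2: true = T,  n = n.
Bind T := true; substituting into the one remaining equation that mentions T gives: succ(Y) = succ(true).
Delete trivial equation n = n.
Decompose succ/1: Y = true.
Bind Y := true.
Applying the MGU to either side gives op(op(true, n), succ(true)).

op(op(true, n), succ(true))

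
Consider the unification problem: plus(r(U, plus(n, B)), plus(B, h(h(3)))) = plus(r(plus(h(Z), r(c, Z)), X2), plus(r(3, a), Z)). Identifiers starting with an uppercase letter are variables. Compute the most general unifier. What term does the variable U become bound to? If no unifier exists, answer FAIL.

plus(h(h(h(3))), r(c, h(h(3))))

Decompose plus/2: r(U, plus(n, B)) = r(plus(h(Z), r(c, Z)), X2),  plus(B, h(h(3))) = plus(r(3, a), Z).
Decompose r/2: U = plus(h(Z), r(c, Z)),  plus(n, B) = X2.
Bind U := plus(h(Z), r(c, Z)); no other remaining equation mentions U.
Bind X2 := plus(n, B); no other remaining equation mentions X2.
Decompose plus/2: B = r(3, a),  h(h(3)) = Z.
Bind B := r(3, a); no other remaining equation mentions B. Substituting into the earlier binding gives X2 := plus(n, r(3, a)).
Bind Z := h(h(3)). Substituting into the earlier binding gives U := plus(h(h(h(3))), r(c, h(h(3)))).
MGU = { U ↦ plus(h(h(h(3))), r(c, h(h(3)))), X2 ↦ plus(n, r(3, a)), B ↦ r(3, a), Z ↦ h(h(3)) }, so U ↦ plus(h(h(h(3))), r(c, h(h(3)))).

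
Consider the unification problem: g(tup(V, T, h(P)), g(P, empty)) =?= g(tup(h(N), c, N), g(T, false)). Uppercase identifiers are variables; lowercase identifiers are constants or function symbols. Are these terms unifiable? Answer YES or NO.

Decompose g/2: tup(V, T, h(P)) =?= tup(h(N), c, N),  g(P, empty) =?= g(T, false).
Decompose tup/3: V =?= h(N),  T =?= c,  h(P) =?= N.
Bind V := h(N); no other remaining equation mentions V.
Bind T := c; substituting into the one remaining equation that mentions T gives: g(P, empty) =?= g(c, false).
Bind N := h(P); no other remaining equation mentions N. Substituting into the earlier binding gives V := h(h(P)).
Decompose g/2: P =?= c,  empty =?= false.
Bind P := c; no other remaining equation mentions P. Substituting into the earlier bindings gives V := h(h(c)), N := h(c).
Clash: constants empty and false differ; no unifier exists.

NO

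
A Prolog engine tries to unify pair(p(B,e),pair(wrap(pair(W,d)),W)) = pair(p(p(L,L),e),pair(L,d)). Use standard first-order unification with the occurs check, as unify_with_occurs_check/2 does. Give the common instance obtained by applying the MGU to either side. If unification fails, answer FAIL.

Decompose pair/2: p(B,e) = p(p(L,L),e),  pair(wrap(pair(W,d)),W) = pair(L,d).
Decompose p/2: B = p(L,L),  e = e.
Bind B := p(L,L); no other remaining equation mentions B.
Delete trivial equation e = e.
Decompose pair/2: wrap(pair(W,d)) = L,  W = d.
Bind L := wrap(pair(W,d)); no other remaining equation mentions L. Substituting into the earlier binding gives B := p(wrap(pair(W,d)),wrap(pair(W,d))).
Bind W := d. Substituting into the earlier bindings gives B := p(wrap(pair(d,d)),wrap(pair(d,d))), L := wrap(pair(d,d)).
Applying the MGU to either side gives pair(p(p(wrap(pair(d,d)),wrap(pair(d,d))),e),pair(wrap(pair(d,d)),d)).

pair(p(p(wrap(pair(d,d)),wrap(pair(d,d))),e),pair(wrap(pair(d,d)),d))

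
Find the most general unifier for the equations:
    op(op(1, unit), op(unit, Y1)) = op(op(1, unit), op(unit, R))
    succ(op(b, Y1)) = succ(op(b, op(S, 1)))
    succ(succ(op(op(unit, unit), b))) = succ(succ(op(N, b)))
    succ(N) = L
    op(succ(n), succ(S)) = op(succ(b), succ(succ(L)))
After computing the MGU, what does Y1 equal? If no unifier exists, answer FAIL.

FAIL

Decompose op/2: op(1, unit) = op(1, unit),  op(unit, Y1) = op(unit, R).
Delete trivial equation op(1, unit) = op(1, unit).
Decompose op/2: unit = unit,  Y1 = R.
Delete trivial equation unit = unit.
Bind Y1 := R; substituting into the one remaining equation that mentions Y1 gives: succ(op(b, R)) = succ(op(b, op(S, 1))).
Decompose succ/1: op(b, R) = op(b, op(S, 1)).
Decompose op/2: b = b,  R = op(S, 1).
Delete trivial equation b = b.
Bind R := op(S, 1); no other remaining equation mentions R. Substituting into the earlier binding gives Y1 := op(S, 1).
Decompose succ/1: succ(op(op(unit, unit), b)) = succ(op(N, b)).
Decompose succ/1: op(op(unit, unit), b) = op(N, b).
Decompose op/2: op(unit, unit) = N,  b = b.
Bind N := op(unit, unit); substituting into the one remaining equation that mentions N gives: succ(op(unit, unit)) = L.
Delete trivial equation b = b.
Bind L := succ(op(unit, unit)); substituting into the remaining equation gives: op(succ(n), succ(S)) = op(succ(b), succ(succ(succ(op(unit, unit))))).
Decompose op/2: succ(n) = succ(b),  succ(S) = succ(succ(succ(op(unit, unit)))).
Decompose succ/1: n = b.
Clash: constants n and b differ; no unifier exists.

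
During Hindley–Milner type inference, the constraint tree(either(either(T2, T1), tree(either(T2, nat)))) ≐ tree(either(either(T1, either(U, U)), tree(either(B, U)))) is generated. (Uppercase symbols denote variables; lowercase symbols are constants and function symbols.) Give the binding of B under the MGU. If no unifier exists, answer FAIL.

either(nat, nat)

Decompose tree/1: either(either(T2, T1), tree(either(T2, nat))) ≐ either(either(T1, either(U, U)), tree(either(B, U))).
Decompose either/2: either(T2, T1) ≐ either(T1, either(U, U)),  tree(either(T2, nat)) ≐ tree(either(B, U)).
Decompose either/2: T2 ≐ T1,  T1 ≐ either(U, U).
Bind T2 := T1; substituting into the one remaining equation that mentions T2 gives: tree(either(T1, nat)) ≐ tree(either(B, U)).
Bind T1 := either(U, U); substituting into the remaining equation gives: tree(either(either(U, U), nat)) ≐ tree(either(B, U)). Substituting into the earlier binding gives T2 := either(U, U).
Decompose tree/1: either(either(U, U), nat) ≐ either(B, U).
Decompose either/2: either(U, U) ≐ B,  nat ≐ U.
Bind B := either(U, U); no other remaining equation mentions B.
Bind U := nat. Substituting into the earlier bindings gives T2 := either(nat, nat), T1 := either(nat, nat), B := either(nat, nat).
MGU = { T2 ↦ either(nat, nat), T1 ↦ either(nat, nat), B ↦ either(nat, nat), U ↦ nat }, so B ↦ either(nat, nat).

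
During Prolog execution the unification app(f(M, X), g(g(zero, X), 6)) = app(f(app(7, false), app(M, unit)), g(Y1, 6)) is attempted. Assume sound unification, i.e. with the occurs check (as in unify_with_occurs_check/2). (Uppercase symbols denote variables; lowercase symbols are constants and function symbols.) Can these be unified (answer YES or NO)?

YES

Decompose app/2: f(M, X) = f(app(7, false), app(M, unit)),  g(g(zero, X), 6) = g(Y1, 6).
Decompose f/2: M = app(7, false),  X = app(M, unit).
Bind M := app(7, false); substituting into the one remaining equation that mentions M gives: X = app(app(7, false), unit).
Bind X := app(app(7, false), unit); substituting into the remaining equation gives: g(g(zero, app(app(7, false), unit)), 6) = g(Y1, 6).
Decompose g/2: g(zero, app(app(7, false), unit)) = Y1,  6 = 6.
Bind Y1 := g(zero, app(app(7, false), unit)); no other remaining equation mentions Y1.
Delete trivial equation 6 = 6.
No equations remain and no clash or occurs-check failure arose, so a unifier exists.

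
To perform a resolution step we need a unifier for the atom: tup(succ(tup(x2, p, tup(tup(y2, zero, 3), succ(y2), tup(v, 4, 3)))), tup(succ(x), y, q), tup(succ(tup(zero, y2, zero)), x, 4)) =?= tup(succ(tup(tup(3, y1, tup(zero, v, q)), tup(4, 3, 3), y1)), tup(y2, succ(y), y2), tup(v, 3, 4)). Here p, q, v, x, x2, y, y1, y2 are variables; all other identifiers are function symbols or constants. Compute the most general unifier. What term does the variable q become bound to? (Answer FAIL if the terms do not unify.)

FAIL

Decompose tup/3: succ(tup(x2, p, tup(tup(y2, zero, 3), succ(y2), tup(v, 4, 3)))) =?= succ(tup(tup(3, y1, tup(zero, v, q)), tup(4, 3, 3), y1)),  tup(succ(x), y, q) =?= tup(y2, succ(y), y2),  tup(succ(tup(zero, y2, zero)), x, 4) =?= tup(v, 3, 4).
Decompose succ/1: tup(x2, p, tup(tup(y2, zero, 3), succ(y2), tup(v, 4, 3))) =?= tup(tup(3, y1, tup(zero, v, q)), tup(4, 3, 3), y1).
Decompose tup/3: x2 =?= tup(3, y1, tup(zero, v, q)),  p =?= tup(4, 3, 3),  tup(tup(y2, zero, 3), succ(y2), tup(v, 4, 3)) =?= y1.
Bind x2 := tup(3, y1, tup(zero, v, q)); no other remaining equation mentions x2.
Bind p := tup(4, 3, 3); no other remaining equation mentions p.
Bind y1 := tup(tup(y2, zero, 3), succ(y2), tup(v, 4, 3)); no other remaining equation mentions y1. Substituting into the earlier binding gives x2 := tup(3, tup(tup(y2, zero, 3), succ(y2), tup(v, 4, 3)), tup(zero, v, q)).
Decompose tup/3: succ(x) =?= y2,  y =?= succ(y),  q =?= y2.
Bind y2 := succ(x); substituting into the 2 remaining equations that mention y2 gives: q =?= succ(x),  tup(succ(tup(zero, succ(x), zero)), x, 4) =?= tup(v, 3, 4). Substituting into the earlier bindings gives x2 := tup(3, tup(tup(succ(x), zero, 3), succ(succ(x)), tup(v, 4, 3)), tup(zero, v, q)), y1 := tup(tup(succ(x), zero, 3), succ(succ(x)), tup(v, 4, 3)).
Occurs check fails: y occurs in succ(y); the equation y =?= succ(y) has no finite solution.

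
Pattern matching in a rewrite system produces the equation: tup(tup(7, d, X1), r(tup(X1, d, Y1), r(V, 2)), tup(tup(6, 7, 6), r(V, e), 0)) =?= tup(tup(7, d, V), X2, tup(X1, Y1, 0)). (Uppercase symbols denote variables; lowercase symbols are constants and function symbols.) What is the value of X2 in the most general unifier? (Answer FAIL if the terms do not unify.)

r(tup(tup(6, 7, 6), d, r(tup(6, 7, 6), e)), r(tup(6, 7, 6), 2))

Decompose tup/3: tup(7, d, X1) =?= tup(7, d, V),  r(tup(X1, d, Y1), r(V, 2)) =?= X2,  tup(tup(6, 7, 6), r(V, e), 0) =?= tup(X1, Y1, 0).
Decompose tup/3: 7 =?= 7,  d =?= d,  X1 =?= V.
Delete trivial equation 7 =?= 7.
Delete trivial equation d =?= d.
Bind X1 := V; substituting into the remaining equations gives: r(tup(V, d, Y1), r(V, 2)) =?= X2,  tup(tup(6, 7, 6), r(V, e), 0) =?= tup(V, Y1, 0).
Bind X2 := r(tup(V, d, Y1), r(V, 2)); no other remaining equation mentions X2.
Decompose tup/3: tup(6, 7, 6) =?= V,  r(V, e) =?= Y1,  0 =?= 0.
Bind V := tup(6, 7, 6); substituting into the one remaining equation that mentions V gives: r(tup(6, 7, 6), e) =?= Y1. Substituting into the earlier bindings gives X1 := tup(6, 7, 6), X2 := r(tup(tup(6, 7, 6), d, Y1), r(tup(6, 7, 6), 2)).
Bind Y1 := r(tup(6, 7, 6), e); no other remaining equation mentions Y1. Substituting into the earlier binding gives X2 := r(tup(tup(6, 7, 6), d, r(tup(6, 7, 6), e)), r(tup(6, 7, 6), 2)).
Delete trivial equation 0 =?= 0.
MGU = { X1 -> tup(6, 7, 6), X2 -> r(tup(tup(6, 7, 6), d, r(tup(6, 7, 6), e)), r(tup(6, 7, 6), 2)), V -> tup(6, 7, 6), Y1 -> r(tup(6, 7, 6), e) }, so X2 -> r(tup(tup(6, 7, 6), d, r(tup(6, 7, 6), e)), r(tup(6, 7, 6), 2)).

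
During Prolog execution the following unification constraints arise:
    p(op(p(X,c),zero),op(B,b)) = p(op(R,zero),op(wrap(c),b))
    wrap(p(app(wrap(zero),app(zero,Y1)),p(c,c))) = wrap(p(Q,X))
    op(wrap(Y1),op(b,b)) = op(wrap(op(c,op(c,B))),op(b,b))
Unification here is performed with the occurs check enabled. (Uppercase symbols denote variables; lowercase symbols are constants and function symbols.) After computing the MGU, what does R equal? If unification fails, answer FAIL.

Decompose p/2: op(p(X,c),zero) = op(R,zero),  op(B,b) = op(wrap(c),b).
Decompose op/2: p(X,c) = R,  zero = zero.
Bind R := p(X,c); no other remaining equation mentions R.
Delete trivial equation zero = zero.
Decompose op/2: B = wrap(c),  b = b.
Bind B := wrap(c); substituting into the one remaining equation that mentions B gives: op(wrap(Y1),op(b,b)) = op(wrap(op(c,op(c,wrap(c)))),op(b,b)).
Delete trivial equation b = b.
Decompose wrap/1: p(app(wrap(zero),app(zero,Y1)),p(c,c)) = p(Q,X).
Decompose p/2: app(wrap(zero),app(zero,Y1)) = Q,  p(c,c) = X.
Bind Q := app(wrap(zero),app(zero,Y1)); no other remaining equation mentions Q.
Bind X := p(c,c); no other remaining equation mentions X. Substituting into the earlier binding gives R := p(p(c,c),c).
Decompose op/2: wrap(Y1) = wrap(op(c,op(c,wrap(c)))),  op(b,b) = op(b,b).
Decompose wrap/1: Y1 = op(c,op(c,wrap(c))).
Bind Y1 := op(c,op(c,wrap(c))); no other remaining equation mentions Y1. Substituting into the earlier binding gives Q := app(wrap(zero),app(zero,op(c,op(c,wrap(c))))).
Delete trivial equation op(b,b) = op(b,b).
MGU = { R -> p(p(c,c),c), B -> wrap(c), Q -> app(wrap(zero),app(zero,op(c,op(c,wrap(c))))), X -> p(c,c), Y1 -> op(c,op(c,wrap(c))) }, so R -> p(p(c,c),c).

p(p(c,c),c)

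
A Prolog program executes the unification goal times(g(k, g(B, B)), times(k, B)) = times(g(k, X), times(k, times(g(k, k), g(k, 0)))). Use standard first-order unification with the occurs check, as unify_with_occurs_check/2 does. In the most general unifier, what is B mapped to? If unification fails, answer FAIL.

Decompose times/2: g(k, g(B, B)) = g(k, X),  times(k, B) = times(k, times(g(k, k), g(k, 0))).
Decompose g/2: k = k,  g(B, B) = X.
Delete trivial equation k = k.
Bind X := g(B, B); no other remaining equation mentions X.
Decompose times/2: k = k,  B = times(g(k, k), g(k, 0)).
Delete trivial equation k = k.
Bind B := times(g(k, k), g(k, 0)). Substituting into the earlier binding gives X := g(times(g(k, k), g(k, 0)), times(g(k, k), g(k, 0))).
MGU = { X = g(times(g(k, k), g(k, 0)), times(g(k, k), g(k, 0))), B = times(g(k, k), g(k, 0)) }, so B = times(g(k, k), g(k, 0)).

times(g(k, k), g(k, 0))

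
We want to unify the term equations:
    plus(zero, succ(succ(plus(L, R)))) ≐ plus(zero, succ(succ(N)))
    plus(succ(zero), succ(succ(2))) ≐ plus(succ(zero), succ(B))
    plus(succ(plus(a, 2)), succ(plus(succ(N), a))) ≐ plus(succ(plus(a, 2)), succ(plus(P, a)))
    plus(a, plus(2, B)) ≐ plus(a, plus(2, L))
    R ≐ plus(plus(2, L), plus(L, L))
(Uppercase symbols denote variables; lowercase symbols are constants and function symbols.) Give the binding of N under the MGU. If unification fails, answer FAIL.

Decompose plus/2: zero ≐ zero,  succ(succ(plus(L, R))) ≐ succ(succ(N)).
Delete trivial equation zero ≐ zero.
Decompose succ/1: succ(plus(L, R)) ≐ succ(N).
Decompose succ/1: plus(L, R) ≐ N.
Bind N := plus(L, R); substituting into the one remaining equation that mentions N gives: plus(succ(plus(a, 2)), succ(plus(succ(plus(L, R)), a))) ≐ plus(succ(plus(a, 2)), succ(plus(P, a))).
Decompose plus/2: succ(zero) ≐ succ(zero),  succ(succ(2)) ≐ succ(B).
Delete trivial equation succ(zero) ≐ succ(zero).
Decompose succ/1: succ(2) ≐ B.
Bind B := succ(2); substituting into the one remaining equation that mentions B gives: plus(a, plus(2, succ(2))) ≐ plus(a, plus(2, L)).
Decompose plus/2: succ(plus(a, 2)) ≐ succ(plus(a, 2)),  succ(plus(succ(plus(L, R)), a)) ≐ succ(plus(P, a)).
Delete trivial equation succ(plus(a, 2)) ≐ succ(plus(a, 2)).
Decompose succ/1: plus(succ(plus(L, R)), a) ≐ plus(P, a).
Decompose plus/2: succ(plus(L, R)) ≐ P,  a ≐ a.
Bind P := succ(plus(L, R)); no other remaining equation mentions P.
Delete trivial equation a ≐ a.
Decompose plus/2: a ≐ a,  plus(2, succ(2)) ≐ plus(2, L).
Delete trivial equation a ≐ a.
Decompose plus/2: 2 ≐ 2,  succ(2) ≐ L.
Delete trivial equation 2 ≐ 2.
Bind L := succ(2); substituting into the remaining equation gives: R ≐ plus(plus(2, succ(2)), plus(succ(2), succ(2))). Substituting into the earlier bindings gives N := plus(succ(2), R), P := succ(plus(succ(2), R)).
Bind R := plus(plus(2, succ(2)), plus(succ(2), succ(2))). Substituting into the earlier bindings gives N := plus(succ(2), plus(plus(2, succ(2)), plus(succ(2), succ(2)))), P := succ(plus(succ(2), plus(plus(2, succ(2)), plus(succ(2), succ(2))))).
MGU = { N -> plus(succ(2), plus(plus(2, succ(2)), plus(succ(2), succ(2)))), B -> succ(2), P -> succ(plus(succ(2), plus(plus(2, succ(2)), plus(succ(2), succ(2))))), L -> succ(2), R -> plus(plus(2, succ(2)), plus(succ(2), succ(2))) }, so N -> plus(succ(2), plus(plus(2, succ(2)), plus(succ(2), succ(2)))).

plus(succ(2), plus(plus(2, succ(2)), plus(succ(2), succ(2))))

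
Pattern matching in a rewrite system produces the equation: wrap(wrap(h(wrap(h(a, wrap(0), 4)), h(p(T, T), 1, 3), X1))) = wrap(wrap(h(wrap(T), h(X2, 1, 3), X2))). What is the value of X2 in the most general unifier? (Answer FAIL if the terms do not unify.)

Decompose wrap/1: wrap(h(wrap(h(a, wrap(0), 4)), h(p(T, T), 1, 3), X1)) = wrap(h(wrap(T), h(X2, 1, 3), X2)).
Decompose wrap/1: h(wrap(h(a, wrap(0), 4)), h(p(T, T), 1, 3), X1) = h(wrap(T), h(X2, 1, 3), X2).
Decompose h/3: wrap(h(a, wrap(0), 4)) = wrap(T),  h(p(T, T), 1, 3) = h(X2, 1, 3),  X1 = X2.
Decompose wrap/1: h(a, wrap(0), 4) = T.
Bind T := h(a, wrap(0), 4); substituting into the one remaining equation that mentions T gives: h(p(h(a, wrap(0), 4), h(a, wrap(0), 4)), 1, 3) = h(X2, 1, 3).
Decompose h/3: p(h(a, wrap(0), 4), h(a, wrap(0), 4)) = X2,  1 = 1,  3 = 3.
Bind X2 := p(h(a, wrap(0), 4), h(a, wrap(0), 4)); substituting into the one remaining equation that mentions X2 gives: X1 = p(h(a, wrap(0), 4), h(a, wrap(0), 4)).
Delete trivial equation 1 = 1.
Delete trivial equation 3 = 3.
Bind X1 := p(h(a, wrap(0), 4), h(a, wrap(0), 4)).
MGU = { T -> h(a, wrap(0), 4), X2 -> p(h(a, wrap(0), 4), h(a, wrap(0), 4)), X1 -> p(h(a, wrap(0), 4), h(a, wrap(0), 4)) }, so X2 -> p(h(a, wrap(0), 4), h(a, wrap(0), 4)).

p(h(a, wrap(0), 4), h(a, wrap(0), 4))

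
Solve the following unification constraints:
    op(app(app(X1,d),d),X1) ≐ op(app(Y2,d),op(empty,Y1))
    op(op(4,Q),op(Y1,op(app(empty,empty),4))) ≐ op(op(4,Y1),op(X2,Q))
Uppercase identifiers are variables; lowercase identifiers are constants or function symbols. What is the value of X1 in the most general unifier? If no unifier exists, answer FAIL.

op(empty,op(app(empty,empty),4))

Decompose op/2: app(app(X1,d),d) ≐ app(Y2,d),  X1 ≐ op(empty,Y1).
Decompose app/2: app(X1,d) ≐ Y2,  d ≐ d.
Bind Y2 := app(X1,d); no other remaining equation mentions Y2.
Delete trivial equation d ≐ d.
Bind X1 := op(empty,Y1); no other remaining equation mentions X1. Substituting into the earlier binding gives Y2 := app(op(empty,Y1),d).
Decompose op/2: op(4,Q) ≐ op(4,Y1),  op(Y1,op(app(empty,empty),4)) ≐ op(X2,Q).
Decompose op/2: 4 ≐ 4,  Q ≐ Y1.
Delete trivial equation 4 ≐ 4.
Bind Q := Y1; substituting into the remaining equation gives: op(Y1,op(app(empty,empty),4)) ≐ op(X2,Y1).
Decompose op/2: Y1 ≐ X2,  op(app(empty,empty),4) ≐ Y1.
Bind Y1 := X2; substituting into the remaining equation gives: op(app(empty,empty),4) ≐ X2. Substituting into the earlier bindings gives Y2 := app(op(empty,X2),d), X1 := op(empty,X2), Q := X2.
Bind X2 := op(app(empty,empty),4). Substituting into the earlier bindings gives Y2 := app(op(empty,op(app(empty,empty),4)),d), X1 := op(empty,op(app(empty,empty),4)), Q := op(app(empty,empty),4), Y1 := op(app(empty,empty),4).
MGU = { Y2 ↦ app(op(empty,op(app(empty,empty),4)),d), X1 ↦ op(empty,op(app(empty,empty),4)), Q ↦ op(app(empty,empty),4), Y1 ↦ op(app(empty,empty),4), X2 ↦ op(app(empty,empty),4) }, so X1 ↦ op(empty,op(app(empty,empty),4)).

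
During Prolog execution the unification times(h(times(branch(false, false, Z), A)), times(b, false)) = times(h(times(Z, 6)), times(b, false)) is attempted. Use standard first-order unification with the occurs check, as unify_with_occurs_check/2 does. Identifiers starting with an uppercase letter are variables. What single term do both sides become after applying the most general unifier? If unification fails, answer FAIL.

FAIL

Decompose times/2: h(times(branch(false, false, Z), A)) = h(times(Z, 6)),  times(b, false) = times(b, false).
Decompose h/1: times(branch(false, false, Z), A) = times(Z, 6).
Decompose times/2: branch(false, false, Z) = Z,  A = 6.
Occurs check fails: Z occurs in branch(false, false, Z); the equation Z = branch(false, false, Z) has no finite solution.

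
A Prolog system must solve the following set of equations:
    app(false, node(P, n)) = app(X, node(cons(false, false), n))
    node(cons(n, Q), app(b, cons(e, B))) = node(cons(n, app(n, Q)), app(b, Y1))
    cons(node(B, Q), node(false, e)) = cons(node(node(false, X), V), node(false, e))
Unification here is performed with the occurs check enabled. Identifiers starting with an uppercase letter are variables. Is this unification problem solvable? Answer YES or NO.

NO

Decompose app/2: false = X,  node(P, n) = node(cons(false, false), n).
Bind X := false; substituting into the one remaining equation that mentions X gives: cons(node(B, Q), node(false, e)) = cons(node(node(false, false), V), node(false, e)).
Decompose node/2: P = cons(false, false),  n = n.
Bind P := cons(false, false); no other remaining equation mentions P.
Delete trivial equation n = n.
Decompose node/2: cons(n, Q) = cons(n, app(n, Q)),  app(b, cons(e, B)) = app(b, Y1).
Decompose cons/2: n = n,  Q = app(n, Q).
Delete trivial equation n = n.
Occurs check fails: Q occurs in app(n, Q); the equation Q = app(n, Q) has no finite solution.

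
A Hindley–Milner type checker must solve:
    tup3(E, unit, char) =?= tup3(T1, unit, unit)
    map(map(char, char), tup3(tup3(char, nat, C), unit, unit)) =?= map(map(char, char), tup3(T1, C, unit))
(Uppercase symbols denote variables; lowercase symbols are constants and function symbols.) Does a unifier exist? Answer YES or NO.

NO

Decompose tup3/3: E =?= T1,  unit =?= unit,  char =?= unit.
Bind E := T1; no other remaining equation mentions E.
Delete trivial equation unit =?= unit.
Clash: constants char and unit differ; no unifier exists.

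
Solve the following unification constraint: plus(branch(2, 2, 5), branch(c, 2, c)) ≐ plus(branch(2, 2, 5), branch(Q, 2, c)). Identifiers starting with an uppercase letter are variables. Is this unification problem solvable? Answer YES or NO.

Decompose plus/2: branch(2, 2, 5) ≐ branch(2, 2, 5),  branch(c, 2, c) ≐ branch(Q, 2, c).
Delete trivial equation branch(2, 2, 5) ≐ branch(2, 2, 5).
Decompose branch/3: c ≐ Q,  2 ≐ 2,  c ≐ c.
Bind Q := c; no other remaining equation mentions Q.
Delete trivial equation 2 ≐ 2.
Delete trivial equation c ≐ c.
No equations remain and no clash or occurs-check failure arose, so a unifier exists.

YES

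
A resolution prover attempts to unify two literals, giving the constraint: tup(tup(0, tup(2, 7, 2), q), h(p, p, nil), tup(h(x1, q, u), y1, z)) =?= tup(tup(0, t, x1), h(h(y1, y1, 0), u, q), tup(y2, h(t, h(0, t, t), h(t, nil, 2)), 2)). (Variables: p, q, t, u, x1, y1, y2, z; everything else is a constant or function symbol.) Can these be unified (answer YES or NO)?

YES

Decompose tup/3: tup(0, tup(2, 7, 2), q) =?= tup(0, t, x1),  h(p, p, nil) =?= h(h(y1, y1, 0), u, q),  tup(h(x1, q, u), y1, z) =?= tup(y2, h(t, h(0, t, t), h(t, nil, 2)), 2).
Decompose tup/3: 0 =?= 0,  tup(2, 7, 2) =?= t,  q =?= x1.
Delete trivial equation 0 =?= 0.
Bind t := tup(2, 7, 2); substituting into the one remaining equation that mentions t gives: tup(h(x1, q, u), y1, z) =?= tup(y2, h(tup(2, 7, 2), h(0, tup(2, 7, 2), tup(2, 7, 2)), h(tup(2, 7, 2), nil, 2)), 2).
Bind q := x1; substituting into the remaining equations gives: h(p, p, nil) =?= h(h(y1, y1, 0), u, x1),  tup(h(x1, x1, u), y1, z) =?= tup(y2, h(tup(2, 7, 2), h(0, tup(2, 7, 2), tup(2, 7, 2)), h(tup(2, 7, 2), nil, 2)), 2).
Decompose h/3: p =?= h(y1, y1, 0),  p =?= u,  nil =?= x1.
Bind p := h(y1, y1, 0); substituting into the one remaining equation that mentions p gives: h(y1, y1, 0) =?= u.
Bind u := h(y1, y1, 0); substituting into the one remaining equation that mentions u gives: tup(h(x1, x1, h(y1, y1, 0)), y1, z) =?= tup(y2, h(tup(2, 7, 2), h(0, tup(2, 7, 2), tup(2, 7, 2)), h(tup(2, 7, 2), nil, 2)), 2).
Bind x1 := nil; substituting into the remaining equation gives: tup(h(nil, nil, h(y1, y1, 0)), y1, z) =?= tup(y2, h(tup(2, 7, 2), h(0, tup(2, 7, 2), tup(2, 7, 2)), h(tup(2, 7, 2), nil, 2)), 2). Substituting into the earlier binding gives q := nil.
Decompose tup/3: h(nil, nil, h(y1, y1, 0)) =?= y2,  y1 =?= h(tup(2, 7, 2), h(0, tup(2, 7, 2), tup(2, 7, 2)), h(tup(2, 7, 2), nil, 2)),  z =?= 2.
Bind y2 := h(nil, nil, h(y1, y1, 0)); no other remaining equation mentions y2.
Bind y1 := h(tup(2, 7, 2), h(0, tup(2, 7, 2), tup(2, 7, 2)), h(tup(2, 7, 2), nil, 2)); no other remaining equation mentions y1. Substituting into the earlier bindings gives p := h(h(tup(2, 7, 2), h(0, tup(2, 7, 2), tup(2, 7, 2)), h(tup(2, 7, 2), nil, 2)), h(tup(2, 7, 2), h(0, tup(2, 7, 2), tup(2, 7, 2)), h(tup(2, 7, 2), nil, 2)), 0), u := h(h(tup(2, 7, 2), h(0, tup(2, 7, 2), tup(2, 7, 2)), h(tup(2, 7, 2), nil, 2)), h(tup(2, 7, 2), h(0, tup(2, 7, 2), tup(2, 7, 2)), h(tup(2, 7, 2), nil, 2)), 0), y2 := h(nil, nil, h(h(tup(2, 7, 2), h(0, tup(2, 7, 2), tup(2, 7, 2)), h(tup(2, 7, 2), nil, 2)), h(tup(2, 7, 2), h(0, tup(2, 7, 2), tup(2, 7, 2)), h(tup(2, 7, 2), nil, 2)), 0)).
Bind z := 2.
No equations remain and no clash or occurs-check failure arose, so a unifier exists.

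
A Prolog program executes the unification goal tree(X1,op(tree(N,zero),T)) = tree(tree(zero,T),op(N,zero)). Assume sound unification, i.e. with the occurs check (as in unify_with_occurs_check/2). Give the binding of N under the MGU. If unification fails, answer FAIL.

FAIL

Decompose tree/2: X1 = tree(zero,T),  op(tree(N,zero),T) = op(N,zero).
Bind X1 := tree(zero,T); no other remaining equation mentions X1.
Decompose op/2: tree(N,zero) = N,  T = zero.
Occurs check fails: N occurs in tree(N,zero); the equation N = tree(N,zero) has no finite solution.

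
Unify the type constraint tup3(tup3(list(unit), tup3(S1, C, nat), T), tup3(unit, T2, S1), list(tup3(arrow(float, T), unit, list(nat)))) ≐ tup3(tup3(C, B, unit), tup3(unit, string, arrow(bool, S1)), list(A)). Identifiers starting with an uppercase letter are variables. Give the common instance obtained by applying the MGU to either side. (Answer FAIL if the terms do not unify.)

Decompose tup3/3: tup3(list(unit), tup3(S1, C, nat), T) ≐ tup3(C, B, unit),  tup3(unit, T2, S1) ≐ tup3(unit, string, arrow(bool, S1)),  list(tup3(arrow(float, T), unit, list(nat))) ≐ list(A).
Decompose tup3/3: list(unit) ≐ C,  tup3(S1, C, nat) ≐ B,  T ≐ unit.
Bind C := list(unit); substituting into the one remaining equation that mentions C gives: tup3(S1, list(unit), nat) ≐ B.
Bind B := tup3(S1, list(unit), nat); no other remaining equation mentions B.
Bind T := unit; substituting into the one remaining equation that mentions T gives: list(tup3(arrow(float, unit), unit, list(nat))) ≐ list(A).
Decompose tup3/3: unit ≐ unit,  T2 ≐ string,  S1 ≐ arrow(bool, S1).
Delete trivial equation unit ≐ unit.
Bind T2 := string; no other remaining equation mentions T2.
Occurs check fails: S1 occurs in arrow(bool, S1); the equation S1 ≐ arrow(bool, S1) has no finite solution.

FAIL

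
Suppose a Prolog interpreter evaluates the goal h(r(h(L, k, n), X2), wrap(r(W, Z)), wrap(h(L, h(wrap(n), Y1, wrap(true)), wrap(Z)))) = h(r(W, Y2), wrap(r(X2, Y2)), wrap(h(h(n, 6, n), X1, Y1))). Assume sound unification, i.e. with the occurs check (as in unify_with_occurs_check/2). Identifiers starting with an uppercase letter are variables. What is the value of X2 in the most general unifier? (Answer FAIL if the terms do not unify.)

Decompose h/3: r(h(L, k, n), X2) = r(W, Y2),  wrap(r(W, Z)) = wrap(r(X2, Y2)),  wrap(h(L, h(wrap(n), Y1, wrap(true)), wrap(Z))) = wrap(h(h(n, 6, n), X1, Y1)).
Decompose r/2: h(L, k, n) = W,  X2 = Y2.
Bind W := h(L, k, n); substituting into the one remaining equation that mentions W gives: wrap(r(h(L, k, n), Z)) = wrap(r(X2, Y2)).
Bind X2 := Y2; substituting into the one remaining equation that mentions X2 gives: wrap(r(h(L, k, n), Z)) = wrap(r(Y2, Y2)).
Decompose wrap/1: r(h(L, k, n), Z) = r(Y2, Y2).
Decompose r/2: h(L, k, n) = Y2,  Z = Y2.
Bind Y2 := h(L, k, n); substituting into the one remaining equation that mentions Y2 gives: Z = h(L, k, n). Substituting into the earlier binding gives X2 := h(L, k, n).
Bind Z := h(L, k, n); substituting into the remaining equation gives: wrap(h(L, h(wrap(n), Y1, wrap(true)), wrap(h(L, k, n)))) = wrap(h(h(n, 6, n), X1, Y1)).
Decompose wrap/1: h(L, h(wrap(n), Y1, wrap(true)), wrap(h(L, k, n))) = h(h(n, 6, n), X1, Y1).
Decompose h/3: L = h(n, 6, n),  h(wrap(n), Y1, wrap(true)) = X1,  wrap(h(L, k, n)) = Y1.
Bind L := h(n, 6, n); substituting into the one remaining equation that mentions L gives: wrap(h(h(n, 6, n), k, n)) = Y1. Substituting into the earlier bindings gives W := h(h(n, 6, n), k, n), X2 := h(h(n, 6, n), k, n), Y2 := h(h(n, 6, n), k, n), Z := h(h(n, 6, n), k, n).
Bind X1 := h(wrap(n), Y1, wrap(true)); no other remaining equation mentions X1.
Bind Y1 := wrap(h(h(n, 6, n), k, n)). Substituting into the earlier binding gives X1 := h(wrap(n), wrap(h(h(n, 6, n), k, n)), wrap(true)).
MGU = { W ↦ h(h(n, 6, n), k, n), X2 ↦ h(h(n, 6, n), k, n), Y2 ↦ h(h(n, 6, n), k, n), Z ↦ h(h(n, 6, n), k, n), L ↦ h(n, 6, n), X1 ↦ h(wrap(n), wrap(h(h(n, 6, n), k, n)), wrap(true)), Y1 ↦ wrap(h(h(n, 6, n), k, n)) }, so X2 ↦ h(h(n, 6, n), k, n).

h(h(n, 6, n), k, n)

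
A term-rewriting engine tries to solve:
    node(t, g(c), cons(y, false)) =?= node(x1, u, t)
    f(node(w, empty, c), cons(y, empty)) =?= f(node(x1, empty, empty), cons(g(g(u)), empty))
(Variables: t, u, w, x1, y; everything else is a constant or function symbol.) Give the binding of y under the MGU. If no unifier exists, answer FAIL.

Decompose node/3: t =?= x1,  g(c) =?= u,  cons(y, false) =?= t.
Bind t := x1; substituting into the one remaining equation that mentions t gives: cons(y, false) =?= x1.
Bind u := g(c); substituting into the one remaining equation that mentions u gives: f(node(w, empty, c), cons(y, empty)) =?= f(node(x1, empty, empty), cons(g(g(g(c))), empty)).
Bind x1 := cons(y, false); substituting into the remaining equation gives: f(node(w, empty, c), cons(y, empty)) =?= f(node(cons(y, false), empty, empty), cons(g(g(g(c))), empty)). Substituting into the earlier binding gives t := cons(y, false).
Decompose f/2: node(w, empty, c) =?= node(cons(y, false), empty, empty),  cons(y, empty) =?= cons(g(g(g(c))), empty).
Decompose node/3: w =?= cons(y, false),  empty =?= empty,  c =?= empty.
Bind w := cons(y, false); no other remaining equation mentions w.
Delete trivial equation empty =?= empty.
Clash: constants c and empty differ; no unifier exists.

FAIL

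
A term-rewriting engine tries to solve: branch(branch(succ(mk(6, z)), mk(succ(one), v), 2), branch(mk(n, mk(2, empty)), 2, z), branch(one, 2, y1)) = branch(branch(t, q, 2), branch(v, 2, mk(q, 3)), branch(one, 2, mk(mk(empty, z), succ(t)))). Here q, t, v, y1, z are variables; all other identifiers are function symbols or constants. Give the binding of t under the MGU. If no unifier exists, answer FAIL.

succ(mk(6, mk(mk(succ(one), mk(n, mk(2, empty))), 3)))

Decompose branch/3: branch(succ(mk(6, z)), mk(succ(one), v), 2) = branch(t, q, 2),  branch(mk(n, mk(2, empty)), 2, z) = branch(v, 2, mk(q, 3)),  branch(one, 2, y1) = branch(one, 2, mk(mk(empty, z), succ(t))).
Decompose branch/3: succ(mk(6, z)) = t,  mk(succ(one), v) = q,  2 = 2.
Bind t := succ(mk(6, z)); substituting into the one remaining equation that mentions t gives: branch(one, 2, y1) = branch(one, 2, mk(mk(empty, z), succ(succ(mk(6, z))))).
Bind q := mk(succ(one), v); substituting into the one remaining equation that mentions q gives: branch(mk(n, mk(2, empty)), 2, z) = branch(v, 2, mk(mk(succ(one), v), 3)).
Delete trivial equation 2 = 2.
Decompose branch/3: mk(n, mk(2, empty)) = v,  2 = 2,  z = mk(mk(succ(one), v), 3).
Bind v := mk(n, mk(2, empty)); substituting into the one remaining equation that mentions v gives: z = mk(mk(succ(one), mk(n, mk(2, empty))), 3). Substituting into the earlier binding gives q := mk(succ(one), mk(n, mk(2, empty))).
Delete trivial equation 2 = 2.
Bind z := mk(mk(succ(one), mk(n, mk(2, empty))), 3); substituting into the remaining equation gives: branch(one, 2, y1) = branch(one, 2, mk(mk(empty, mk(mk(succ(one), mk(n, mk(2, empty))), 3)), succ(succ(mk(6, mk(mk(succ(one), mk(n, mk(2, empty))), 3)))))). Substituting into the earlier binding gives t := succ(mk(6, mk(mk(succ(one), mk(n, mk(2, empty))), 3))).
Decompose branch/3: one = one,  2 = 2,  y1 = mk(mk(empty, mk(mk(succ(one), mk(n, mk(2, empty))), 3)), succ(succ(mk(6, mk(mk(succ(one), mk(n, mk(2, empty))), 3))))).
Delete trivial equation one = one.
Delete trivial equation 2 = 2.
Bind y1 := mk(mk(empty, mk(mk(succ(one), mk(n, mk(2, empty))), 3)), succ(succ(mk(6, mk(mk(succ(one), mk(n, mk(2, empty))), 3))))).
MGU = { t ↦ succ(mk(6, mk(mk(succ(one), mk(n, mk(2, empty))), 3))), q ↦ mk(succ(one), mk(n, mk(2, empty))), v ↦ mk(n, mk(2, empty)), z ↦ mk(mk(succ(one), mk(n, mk(2, empty))), 3), y1 ↦ mk(mk(empty, mk(mk(succ(one), mk(n, mk(2, empty))), 3)), succ(succ(mk(6, mk(mk(succ(one), mk(n, mk(2, empty))), 3))))) }, so t ↦ succ(mk(6, mk(mk(succ(one), mk(n, mk(2, empty))), 3))).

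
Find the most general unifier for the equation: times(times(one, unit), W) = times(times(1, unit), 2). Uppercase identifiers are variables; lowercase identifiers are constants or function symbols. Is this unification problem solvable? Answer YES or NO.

NO

Decompose times/2: times(one, unit) = times(1, unit),  W = 2.
Decompose times/2: one = 1,  unit = unit.
Clash: constants one and 1 differ; no unifier exists.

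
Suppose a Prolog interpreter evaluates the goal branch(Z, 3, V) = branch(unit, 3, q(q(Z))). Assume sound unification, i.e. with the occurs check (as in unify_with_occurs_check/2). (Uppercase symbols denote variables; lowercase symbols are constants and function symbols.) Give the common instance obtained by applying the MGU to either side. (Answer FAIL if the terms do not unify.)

branch(unit, 3, q(q(unit)))

Decompose branch/3: Z = unit,  3 = 3,  V = q(q(Z)).
Bind Z := unit; substituting into the one remaining equation that mentions Z gives: V = q(q(unit)).
Delete trivial equation 3 = 3.
Bind V := q(q(unit)).
Applying the MGU to either side gives branch(unit, 3, q(q(unit))).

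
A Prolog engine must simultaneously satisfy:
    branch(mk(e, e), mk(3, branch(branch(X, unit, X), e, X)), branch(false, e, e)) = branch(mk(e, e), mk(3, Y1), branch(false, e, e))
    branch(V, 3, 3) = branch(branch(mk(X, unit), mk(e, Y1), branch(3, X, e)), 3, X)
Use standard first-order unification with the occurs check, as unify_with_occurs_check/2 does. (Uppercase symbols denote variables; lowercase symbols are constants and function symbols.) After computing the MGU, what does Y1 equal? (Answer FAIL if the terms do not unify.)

branch(branch(3, unit, 3), e, 3)

Decompose branch/3: mk(e, e) = mk(e, e),  mk(3, branch(branch(X, unit, X), e, X)) = mk(3, Y1),  branch(false, e, e) = branch(false, e, e).
Delete trivial equation mk(e, e) = mk(e, e).
Decompose mk/2: 3 = 3,  branch(branch(X, unit, X), e, X) = Y1.
Delete trivial equation 3 = 3.
Bind Y1 := branch(branch(X, unit, X), e, X); substituting into the one remaining equation that mentions Y1 gives: branch(V, 3, 3) = branch(branch(mk(X, unit), mk(e, branch(branch(X, unit, X), e, X)), branch(3, X, e)), 3, X).
Delete trivial equation branch(false, e, e) = branch(false, e, e).
Decompose branch/3: V = branch(mk(X, unit), mk(e, branch(branch(X, unit, X), e, X)), branch(3, X, e)),  3 = 3,  3 = X.
Bind V := branch(mk(X, unit), mk(e, branch(branch(X, unit, X), e, X)), branch(3, X, e)); no other remaining equation mentions V.
Delete trivial equation 3 = 3.
Bind X := 3. Substituting into the earlier bindings gives Y1 := branch(branch(3, unit, 3), e, 3), V := branch(mk(3, unit), mk(e, branch(branch(3, unit, 3), e, 3)), branch(3, 3, e)).
MGU = { Y1 ↦ branch(branch(3, unit, 3), e, 3), V ↦ branch(mk(3, unit), mk(e, branch(branch(3, unit, 3), e, 3)), branch(3, 3, e)), X ↦ 3 }, so Y1 ↦ branch(branch(3, unit, 3), e, 3).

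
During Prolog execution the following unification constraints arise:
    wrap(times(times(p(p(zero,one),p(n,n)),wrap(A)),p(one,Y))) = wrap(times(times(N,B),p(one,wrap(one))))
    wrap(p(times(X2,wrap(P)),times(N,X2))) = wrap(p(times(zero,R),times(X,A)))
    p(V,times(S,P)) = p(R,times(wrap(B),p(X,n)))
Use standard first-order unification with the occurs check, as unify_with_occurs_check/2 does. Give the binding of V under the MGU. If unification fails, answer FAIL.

Decompose wrap/1: times(times(p(p(zero,one),p(n,n)),wrap(A)),p(one,Y)) = times(times(N,B),p(one,wrap(one))).
Decompose times/2: times(p(p(zero,one),p(n,n)),wrap(A)) = times(N,B),  p(one,Y) = p(one,wrap(one)).
Decompose times/2: p(p(zero,one),p(n,n)) = N,  wrap(A) = B.
Bind N := p(p(zero,one),p(n,n)); substituting into the one remaining equation that mentions N gives: wrap(p(times(X2,wrap(P)),times(p(p(zero,one),p(n,n)),X2))) = wrap(p(times(zero,R),times(X,A))).
Bind B := wrap(A); substituting into the one remaining equation that mentions B gives: p(V,times(S,P)) = p(R,times(wrap(wrap(A)),p(X,n))).
Decompose p/2: one = one,  Y = wrap(one).
Delete trivial equation one = one.
Bind Y := wrap(one); no other remaining equation mentions Y.
Decompose wrap/1: p(times(X2,wrap(P)),times(p(p(zero,one),p(n,n)),X2)) = p(times(zero,R),times(X,A)).
Decompose p/2: times(X2,wrap(P)) = times(zero,R),  times(p(p(zero,one),p(n,n)),X2) = times(X,A).
Decompose times/2: X2 = zero,  wrap(P) = R.
Bind X2 := zero; substituting into the one remaining equation that mentions X2 gives: times(p(p(zero,one),p(n,n)),zero) = times(X,A).
Bind R := wrap(P); substituting into the one remaining equation that mentions R gives: p(V,times(S,P)) = p(wrap(P),times(wrap(wrap(A)),p(X,n))).
Decompose times/2: p(p(zero,one),p(n,n)) = X,  zero = A.
Bind X := p(p(zero,one),p(n,n)); substituting into the one remaining equation that mentions X gives: p(V,times(S,P)) = p(wrap(P),times(wrap(wrap(A)),p(p(p(zero,one),p(n,n)),n))).
Bind A := zero; substituting into the remaining equation gives: p(V,times(S,P)) = p(wrap(P),times(wrap(wrap(zero)),p(p(p(zero,one),p(n,n)),n))). Substituting into the earlier binding gives B := wrap(zero).
Decompose p/2: V = wrap(P),  times(S,P) = times(wrap(wrap(zero)),p(p(p(zero,one),p(n,n)),n)).
Bind V := wrap(P); no other remaining equation mentions V.
Decompose times/2: S = wrap(wrap(zero)),  P = p(p(p(zero,one),p(n,n)),n).
Bind S := wrap(wrap(zero)); no other remaining equation mentions S.
Bind P := p(p(p(zero,one),p(n,n)),n). Substituting into the earlier bindings gives R := wrap(p(p(p(zero,one),p(n,n)),n)), V := wrap(p(p(p(zero,one),p(n,n)),n)).
MGU = { N ↦ p(p(zero,one),p(n,n)), B ↦ wrap(zero), Y ↦ wrap(one), X2 ↦ zero, R ↦ wrap(p(p(p(zero,one),p(n,n)),n)), X ↦ p(p(zero,one),p(n,n)), A ↦ zero, V ↦ wrap(p(p(p(zero,one),p(n,n)),n)), S ↦ wrap(wrap(zero)), P ↦ p(p(p(zero,one),p(n,n)),n) }, so V ↦ wrap(p(p(p(zero,one),p(n,n)),n)).

wrap(p(p(p(zero,one),p(n,n)),n))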